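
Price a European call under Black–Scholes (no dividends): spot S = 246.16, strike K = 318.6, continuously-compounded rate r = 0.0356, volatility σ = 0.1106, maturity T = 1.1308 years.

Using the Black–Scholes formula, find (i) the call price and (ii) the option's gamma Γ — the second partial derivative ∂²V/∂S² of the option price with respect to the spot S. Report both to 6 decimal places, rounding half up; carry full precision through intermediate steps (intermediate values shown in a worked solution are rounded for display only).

price = 0.404343
Γ = 0.002766

σ√T = 0.1106·√1.1308 = 0.117611
d₁ = (ln(S/K) + (r+σ²/2)T) / (σ√T) = (ln(246.16/318.6) + (0.0356+0.1106²/2)·1.1308) / 0.117611 = (-0.257955 + 0.047173) / 0.117611 = -1.792196
d₂ = d₁ − σ√T = -1.792196 − 0.117611 = -1.909807
e^{−rT} = e^{−0.0356·1.1308} = 0.960543
N(d₁) = 0.036551,  N(d₂) = 0.028079
Call price V = S·N(d₁) − K·e^{−rT}·N(d₂) = 8.997341 − 8.592998 = 0.404343
φ(d₁) = (1/√(2π))·e^{−d₁²/2} = 0.080065
Γ = φ(d₁) / (S·σ·√T) = 0.002766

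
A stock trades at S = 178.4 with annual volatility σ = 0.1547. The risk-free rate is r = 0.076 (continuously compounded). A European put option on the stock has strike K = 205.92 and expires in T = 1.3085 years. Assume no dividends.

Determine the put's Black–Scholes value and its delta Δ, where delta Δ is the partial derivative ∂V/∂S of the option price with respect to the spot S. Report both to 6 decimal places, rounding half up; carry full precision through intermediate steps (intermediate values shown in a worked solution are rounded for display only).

price = 17.269444
Δ = -0.563653

σ√T = 0.1547·√1.3085 = 0.176961
d₁ = (ln(S/K) + (r+σ²/2)T) / (σ√T) = (ln(178.4/205.92) + (0.076+0.1547²/2)·1.3085) / 0.176961 = (-0.143460 + 0.115104) / 0.176961 = -0.160239
d₂ = d₁ − σ√T = -0.160239 − 0.176961 = -0.337199
e^{−rT} = e^{−0.076·1.3085} = 0.905339
N(−d₁) = 0.563653,  N(−d₂) = 0.632017
Put price V = K·e^{−rT}·N(−d₂) − S·N(−d₁) = 117.825216 − 100.555772 = 17.269444
Δ = −N(−d₁) = -0.563653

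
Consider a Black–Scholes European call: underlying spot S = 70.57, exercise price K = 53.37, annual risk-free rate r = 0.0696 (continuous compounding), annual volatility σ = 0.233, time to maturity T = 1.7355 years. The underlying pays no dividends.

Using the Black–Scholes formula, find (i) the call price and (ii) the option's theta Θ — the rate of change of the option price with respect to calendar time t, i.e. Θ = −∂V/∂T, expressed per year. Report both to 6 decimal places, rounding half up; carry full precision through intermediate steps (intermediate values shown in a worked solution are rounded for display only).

price = 24.067153
Θ = -3.741497

σ√T = 0.233·√1.7355 = 0.306950
d₁ = (ln(S/K) + (r+σ²/2)T) / (σ√T) = (ln(70.57/53.37) + (0.0696+0.233²/2)·1.7355) / 0.306950 = (0.279356 + 0.167900) / 0.306950 = 1.457097
d₂ = d₁ − σ√T = 1.457097 − 0.306950 = 1.150146
e^{−rT} = e^{−0.0696·1.7355} = 0.886219
N(d₁) = 0.927455,  N(d₂) = 0.874958
Call price V = S·N(d₁) − K·e^{−rT}·N(d₂) = 65.450509 − 41.383357 = 24.067153
φ(d₁) = (1/√(2π))·e^{−d₁²/2} = 0.138000
Θ = −S·φ(d₁)·σ/(2√T) − r·K·e^{−rT}·N(d₂) = −0.861216 − 2.880282 = -3.741497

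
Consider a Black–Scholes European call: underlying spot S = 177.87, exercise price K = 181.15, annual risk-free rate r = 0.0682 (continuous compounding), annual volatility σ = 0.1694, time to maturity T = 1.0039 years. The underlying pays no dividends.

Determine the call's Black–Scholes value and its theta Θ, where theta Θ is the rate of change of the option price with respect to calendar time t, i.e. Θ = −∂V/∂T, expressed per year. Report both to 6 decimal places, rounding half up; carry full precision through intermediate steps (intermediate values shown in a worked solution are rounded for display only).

price = 16.596982
Θ = -12.311318

σ√T = 0.1694·√1.0039 = 0.169730
d₁ = (ln(S/K) + (r+σ²/2)T) / (σ√T) = (ln(177.87/181.15) + (0.0682+0.1694²/2)·1.0039) / 0.169730 = (-0.018272 + 0.082870) / 0.169730 = 0.380591
d₂ = d₁ − σ√T = 0.380591 − 0.169730 = 0.210861
e^{−rT} = e^{−0.0682·1.0039} = 0.933825
N(d₁) = 0.648246,  N(d₂) = 0.583502
Call price V = S·N(d₁) − K·e^{−rT}·N(d₂) = 115.303600 − 98.706618 = 16.596982
φ(d₁) = (1/√(2π))·e^{−d₁²/2} = 0.371071
Θ = −S·φ(d₁)·σ/(2√T) − r·K·e^{−rT}·N(d₂) = −5.579527 − 6.731791 = -12.311318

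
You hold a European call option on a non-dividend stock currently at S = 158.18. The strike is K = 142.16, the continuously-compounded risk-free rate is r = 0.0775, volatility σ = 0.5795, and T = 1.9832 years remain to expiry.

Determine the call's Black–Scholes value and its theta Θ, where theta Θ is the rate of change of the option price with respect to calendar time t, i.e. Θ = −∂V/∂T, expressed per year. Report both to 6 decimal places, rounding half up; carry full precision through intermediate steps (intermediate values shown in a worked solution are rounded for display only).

price = 64.600727
Θ = -14.356342

σ√T = 0.5795·√1.9832 = 0.816087
d₁ = (ln(S/K) + (r+σ²/2)T) / (σ√T) = (ln(158.18/142.16) + (0.0775+0.5795²/2)·1.9832) / 0.816087 = (0.106780 + 0.486697) / 0.816087 = 0.727223
d₂ = d₁ − σ√T = 0.727223 − 0.816087 = -0.088864
e^{−rT} = e^{−0.0775·1.9832} = 0.857531
N(d₁) = 0.766455,  N(d₂) = 0.464595
Call price V = S·N(d₁) − K·e^{−rT}·N(d₂) = 121.237917 − 56.637189 = 64.600727
φ(d₁) = (1/√(2π))·e^{−d₁²/2} = 0.306246
Θ = −S·φ(d₁)·σ/(2√T) − r·K·e^{−rT}·N(d₂) = −9.966960 − 4.389382 = -14.356342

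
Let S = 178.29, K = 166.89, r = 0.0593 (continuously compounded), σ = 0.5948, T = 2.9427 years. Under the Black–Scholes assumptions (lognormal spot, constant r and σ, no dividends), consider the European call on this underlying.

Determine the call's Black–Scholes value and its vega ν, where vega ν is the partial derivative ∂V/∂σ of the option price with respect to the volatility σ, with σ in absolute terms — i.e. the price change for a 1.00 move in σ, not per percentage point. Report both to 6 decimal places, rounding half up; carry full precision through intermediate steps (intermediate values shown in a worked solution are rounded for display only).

price = 82.736421
ν = 92.380352

σ√T = 0.5948·√2.9427 = 1.020338
d₁ = (ln(S/K) + (r+σ²/2)T) / (σ√T) = (ln(178.29/166.89) + (0.0593+0.5948²/2)·2.9427) / 1.020338 = (0.066077 + 0.695047) / 1.020338 = 0.745952
d₂ = d₁ − σ√T = 0.745952 − 1.020338 = -0.274386
e^{−rT} = e^{−0.0593·2.9427} = 0.839875
N(d₁) = 0.772152,  N(d₂) = 0.391894
Call price V = S·N(d₁) − K·e^{−rT}·N(d₂) = 137.666955 − 54.930534 = 82.736421
φ(d₁) = (1/√(2π))·e^{−d₁²/2} = 0.302051
ν = S·φ(d₁)·√T = 92.380352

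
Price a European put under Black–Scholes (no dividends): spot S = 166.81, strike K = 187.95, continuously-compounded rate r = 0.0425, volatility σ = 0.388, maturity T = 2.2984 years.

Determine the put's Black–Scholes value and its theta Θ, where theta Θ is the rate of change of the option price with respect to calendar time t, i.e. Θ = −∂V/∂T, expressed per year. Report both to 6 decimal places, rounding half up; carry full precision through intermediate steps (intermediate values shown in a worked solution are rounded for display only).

σ√T = 0.388·√2.2984 = 0.588226
d₁ = (ln(S/K) + (r+σ²/2)T) / (σ√T) = (ln(166.81/187.95) + (0.0425+0.388²/2)·2.2984) / 0.588226 = (-0.119321 + 0.270687) / 0.588226 = 0.257327
d₂ = d₁ − σ√T = 0.257327 − 0.588226 = -0.330899
e^{−rT} = e^{−0.0425·2.2984} = 0.906937
N(−d₁) = 0.398463,  N(−d₂) = 0.629640
Put price V = K·e^{−rT}·N(−d₂) − S·N(−d₁) = 107.327667 − 66.467632 = 40.860035
φ(d₁) = (1/√(2π))·e^{−d₁²/2} = 0.385950
Θ = −S·φ(d₁)·σ/(2√T) + r·K·e^{−rT}·N(−d₂) = −8.238387 + 4.561426 = -3.676961

price = 40.860035
Θ = -3.676961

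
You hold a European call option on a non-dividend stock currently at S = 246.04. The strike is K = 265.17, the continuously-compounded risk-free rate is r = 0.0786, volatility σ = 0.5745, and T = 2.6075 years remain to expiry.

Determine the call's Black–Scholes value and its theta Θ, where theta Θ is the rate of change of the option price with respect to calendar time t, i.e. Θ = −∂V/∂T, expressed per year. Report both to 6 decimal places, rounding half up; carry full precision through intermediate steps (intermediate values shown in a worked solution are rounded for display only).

σ√T = 0.5745·√2.6075 = 0.927689
d₁ = (ln(S/K) + (r+σ²/2)T) / (σ√T) = (ln(246.04/265.17) + (0.0786+0.5745²/2)·2.6075) / 0.927689 = (-0.074877 + 0.635253) / 0.927689 = 0.604056
d₂ = d₁ − σ√T = 0.604056 − 0.927689 = -0.323633
e^{−rT} = e^{−0.0786·2.6075} = 0.814688
N(d₁) = 0.727097,  N(d₂) = 0.373108
Call price V = S·N(d₁) − K·e^{−rT}·N(d₂) = 178.894867 − 80.602870 = 98.291997
φ(d₁) = (1/√(2π))·e^{−d₁²/2} = 0.332412
Θ = −S·φ(d₁)·σ/(2√T) − r·K·e^{−rT}·N(d₂) = −14.548904 − 6.335386 = -20.884289

price = 98.291997
Θ = -20.884289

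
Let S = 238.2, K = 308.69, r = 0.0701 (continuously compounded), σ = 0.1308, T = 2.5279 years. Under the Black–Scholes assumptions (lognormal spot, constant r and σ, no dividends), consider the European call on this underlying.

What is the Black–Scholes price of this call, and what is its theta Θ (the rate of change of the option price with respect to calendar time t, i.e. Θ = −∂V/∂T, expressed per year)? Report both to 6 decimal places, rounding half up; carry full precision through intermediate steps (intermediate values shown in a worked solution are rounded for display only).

σ√T = 0.1308·√2.5279 = 0.207964
d₁ = (ln(S/K) + (r+σ²/2)T) / (σ√T) = (ln(238.2/308.69) + (0.0701+0.1308²/2)·2.5279) / 0.207964 = (-0.259227 + 0.198830) / 0.207964 = -0.290419
d₂ = d₁ − σ√T = -0.290419 − 0.207964 = -0.498383
e^{−rT} = e^{−0.0701·2.5279} = 0.837607
N(d₁) = 0.385748,  N(d₂) = 0.309107
Call price V = S·N(d₁) − K·e^{−rT}·N(d₂) = 91.885142 − 79.923062 = 11.962080
φ(d₁) = (1/√(2π))·e^{−d₁²/2} = 0.382468
Θ = −S·φ(d₁)·σ/(2√T) − r·K·e^{−rT}·N(d₂) = −3.747440 − 5.602607 = -9.350047

price = 11.962080
Θ = -9.350047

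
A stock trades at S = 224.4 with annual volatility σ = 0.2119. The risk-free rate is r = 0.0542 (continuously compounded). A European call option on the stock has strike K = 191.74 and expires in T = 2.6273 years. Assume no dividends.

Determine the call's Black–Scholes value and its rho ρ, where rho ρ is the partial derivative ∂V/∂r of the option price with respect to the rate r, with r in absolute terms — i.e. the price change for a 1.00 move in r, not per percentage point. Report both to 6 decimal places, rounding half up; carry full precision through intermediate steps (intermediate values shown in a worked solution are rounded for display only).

σ√T = 0.2119·√2.6273 = 0.343468
d₁ = (ln(S/K) + (r+σ²/2)T) / (σ√T) = (ln(224.4/191.74) + (0.0542+0.2119²/2)·2.6273) / 0.343468 = (0.157290 + 0.201385) / 0.343468 = 1.044275
d₂ = d₁ − σ√T = 1.044275 − 0.343468 = 0.700807
e^{−rT} = e^{−0.0542·2.6273} = 0.867275
N(d₁) = 0.851821,  N(d₂) = 0.758288
Call price V = S·N(d₁) − K·e^{−rT}·N(d₂) = 191.148598 − 126.096692 = 65.051907
ρ = K·T·e^{−rT}·N(d₂) = 331.293838

price = 65.051907
ρ = 331.293838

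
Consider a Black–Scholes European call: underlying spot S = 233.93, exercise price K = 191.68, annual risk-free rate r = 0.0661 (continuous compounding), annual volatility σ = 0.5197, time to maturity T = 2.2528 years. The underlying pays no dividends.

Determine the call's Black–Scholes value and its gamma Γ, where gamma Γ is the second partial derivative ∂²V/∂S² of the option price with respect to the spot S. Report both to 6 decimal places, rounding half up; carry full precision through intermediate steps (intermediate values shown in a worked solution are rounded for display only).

price = 100.509193
Γ = 0.001541

σ√T = 0.5197·√2.2528 = 0.780035
d₁ = (ln(S/K) + (r+σ²/2)T) / (σ√T) = (ln(233.93/191.68) + (0.0661+0.5197²/2)·2.2528) / 0.780035 = (0.199195 + 0.453137) / 0.780035 = 0.836286
d₂ = d₁ − σ√T = 0.836286 − 0.780035 = 0.056251
e^{−rT} = e^{−0.0661·2.2528} = 0.861647
N(d₁) = 0.798503,  N(d₂) = 0.522429
Call price V = S·N(d₁) − K·e^{−rT}·N(d₂) = 186.793774 − 86.284581 = 100.509193
φ(d₁) = (1/√(2π))·e^{−d₁²/2} = 0.281218
Γ = φ(d₁) / (S·σ·√T) = 0.001541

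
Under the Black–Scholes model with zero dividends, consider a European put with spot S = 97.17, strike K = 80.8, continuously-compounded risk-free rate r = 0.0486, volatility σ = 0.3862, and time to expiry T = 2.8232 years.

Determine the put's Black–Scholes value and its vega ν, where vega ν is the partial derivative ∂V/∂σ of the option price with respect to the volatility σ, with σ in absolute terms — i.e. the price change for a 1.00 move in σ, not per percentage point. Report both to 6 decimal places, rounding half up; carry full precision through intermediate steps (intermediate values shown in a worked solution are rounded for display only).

σ√T = 0.3862·√2.8232 = 0.648908
d₁ = (ln(S/K) + (r+σ²/2)T) / (σ√T) = (ln(97.17/80.8) + (0.0486+0.3862²/2)·2.8232) / 0.648908 = (0.184485 + 0.347748) / 0.648908 = 0.820199
d₂ = d₁ − σ√T = 0.820199 − 0.648908 = 0.171291
e^{−rT} = e^{−0.0486·2.8232} = 0.871789
N(−d₁) = 0.206051,  N(−d₂) = 0.431998
Put price V = K·e^{−rT}·N(−d₂) − S·N(−d₁) = 30.430163 − 20.022022 = 10.408141
φ(d₁) = (1/√(2π))·e^{−d₁²/2} = 0.284990
ν = S·φ(d₁)·√T = 46.529949

price = 10.408141
ν = 46.529949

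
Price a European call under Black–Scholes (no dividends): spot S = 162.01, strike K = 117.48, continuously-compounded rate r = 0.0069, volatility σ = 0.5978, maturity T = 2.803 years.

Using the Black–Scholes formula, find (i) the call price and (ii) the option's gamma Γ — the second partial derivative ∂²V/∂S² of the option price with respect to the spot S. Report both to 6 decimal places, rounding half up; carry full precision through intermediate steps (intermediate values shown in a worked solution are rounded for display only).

price = 79.281942
Γ = 0.001728

σ√T = 0.5978·√2.803 = 1.000846
d₁ = (ln(S/K) + (r+σ²/2)T) / (σ√T) = (ln(162.01/117.48) + (0.0069+0.5978²/2)·2.803) / 1.000846 = (0.321390 + 0.520188) / 1.000846 = 0.840866
d₂ = d₁ − σ√T = 0.840866 − 1.000846 = -0.159981
e^{−rT} = e^{−0.0069·2.803} = 0.980845
N(d₁) = 0.799788,  N(d₂) = 0.436448
Call price V = S·N(d₁) − K·e^{−rT}·N(d₂) = 129.573721 − 50.291780 = 79.281942
φ(d₁) = (1/√(2π))·e^{−d₁²/2} = 0.280140
Γ = φ(d₁) / (S·σ·√T) = 0.001728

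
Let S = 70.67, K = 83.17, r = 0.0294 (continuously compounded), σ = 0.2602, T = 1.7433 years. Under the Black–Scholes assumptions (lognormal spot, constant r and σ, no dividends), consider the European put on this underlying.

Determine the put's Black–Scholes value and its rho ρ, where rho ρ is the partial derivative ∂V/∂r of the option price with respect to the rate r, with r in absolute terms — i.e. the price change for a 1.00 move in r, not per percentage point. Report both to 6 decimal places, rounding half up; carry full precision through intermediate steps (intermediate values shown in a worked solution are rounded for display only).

σ√T = 0.2602·√1.7433 = 0.343553
d₁ = (ln(S/K) + (r+σ²/2)T) / (σ√T) = (ln(70.67/83.17) + (0.0294+0.2602²/2)·1.7433) / 0.343553 = (-0.162866 + 0.110267) / 0.343553 = -0.153101
d₂ = d₁ − σ√T = -0.153101 − 0.343553 = -0.496654
e^{−rT} = e^{−0.0294·1.7433} = 0.950038
N(−d₁) = 0.560841,  N(−d₂) = 0.690283
Put price V = K·e^{−rT}·N(−d₂) − S·N(−d₁) = 54.542524 − 39.634615 = 14.907909
ρ = −K·T·e^{−rT}·N(−d₂) = -95.083982

price = 14.907909
ρ = -95.083982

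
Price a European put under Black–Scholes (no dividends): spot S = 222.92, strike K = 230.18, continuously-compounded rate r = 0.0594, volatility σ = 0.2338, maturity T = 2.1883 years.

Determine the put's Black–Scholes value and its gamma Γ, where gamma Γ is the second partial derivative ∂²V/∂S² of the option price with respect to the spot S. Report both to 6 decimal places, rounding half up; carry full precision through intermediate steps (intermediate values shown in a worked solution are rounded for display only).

price = 19.928555
Γ = 0.004663

σ√T = 0.2338·√2.1883 = 0.345858
d₁ = (ln(S/K) + (r+σ²/2)T) / (σ√T) = (ln(222.92/230.18) + (0.0594+0.2338²/2)·2.1883) / 0.345858 = (-0.032049 + 0.189794) / 0.345858 = 0.456098
d₂ = d₁ − σ√T = 0.456098 − 0.345858 = 0.110240
e^{−rT} = e^{−0.0594·2.1883} = 0.878109
N(−d₁) = 0.324160,  N(−d₂) = 0.456109
Put price V = K·e^{−rT}·N(−d₂) − S·N(−d₁) = 92.190225 − 72.261670 = 19.928555
φ(d₁) = (1/√(2π))·e^{−d₁²/2} = 0.359532
Γ = φ(d₁) / (S·σ·√T) = 0.004663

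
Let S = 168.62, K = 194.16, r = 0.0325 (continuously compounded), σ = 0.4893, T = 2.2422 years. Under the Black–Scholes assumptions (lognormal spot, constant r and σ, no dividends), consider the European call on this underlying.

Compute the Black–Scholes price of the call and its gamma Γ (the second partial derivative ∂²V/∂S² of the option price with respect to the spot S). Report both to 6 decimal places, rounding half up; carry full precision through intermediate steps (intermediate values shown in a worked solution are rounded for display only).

price = 44.165566
Γ = 0.003111

σ√T = 0.4893·√2.2422 = 0.732677
d₁ = (ln(S/K) + (r+σ²/2)T) / (σ√T) = (ln(168.62/194.16) + (0.0325+0.4893²/2)·2.2422) / 0.732677 = (-0.141035 + 0.341279) / 0.732677 = 0.273305
d₂ = d₁ − σ√T = 0.273305 − 0.732677 = -0.459372
e^{−rT} = e^{−0.0325·2.2422} = 0.929720
N(d₁) = 0.607691,  N(d₂) = 0.322984
Call price V = S·N(d₁) − K·e^{−rT}·N(d₂) = 102.468789 − 58.303223 = 44.165566
φ(d₁) = (1/√(2π))·e^{−d₁²/2} = 0.384317
Γ = φ(d₁) / (S·σ·√T) = 0.003111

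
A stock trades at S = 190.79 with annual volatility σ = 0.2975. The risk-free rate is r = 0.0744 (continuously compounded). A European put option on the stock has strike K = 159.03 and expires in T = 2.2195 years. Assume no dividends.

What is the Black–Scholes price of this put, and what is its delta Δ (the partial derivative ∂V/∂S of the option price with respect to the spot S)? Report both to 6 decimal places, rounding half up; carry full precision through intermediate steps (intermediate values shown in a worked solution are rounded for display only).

σ√T = 0.2975·√2.2195 = 0.443215
d₁ = (ln(S/K) + (r+σ²/2)T) / (σ√T) = (ln(190.79/159.03) + (0.0744+0.2975²/2)·2.2195) / 0.443215 = (0.182080 + 0.263351) / 0.443215 = 1.005000
d₂ = d₁ − σ√T = 1.005000 − 0.443215 = 0.561785
e^{−rT} = e^{−0.0744·2.2195} = 0.847783
N(−d₁) = 0.157448,  N(−d₂) = 0.287131
Put price V = K·e^{−rT}·N(−d₂) − S·N(−d₁) = 38.711881 − 30.039593 = 8.672288
Δ = −N(−d₁) = -0.157448

price = 8.672288
Δ = -0.157448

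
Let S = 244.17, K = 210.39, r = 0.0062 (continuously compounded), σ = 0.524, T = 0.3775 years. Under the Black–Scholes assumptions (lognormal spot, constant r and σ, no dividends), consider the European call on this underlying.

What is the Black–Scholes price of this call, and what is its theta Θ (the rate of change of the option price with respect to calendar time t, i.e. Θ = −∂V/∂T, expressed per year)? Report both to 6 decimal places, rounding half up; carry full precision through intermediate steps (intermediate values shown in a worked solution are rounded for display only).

price = 49.282300
Θ = -34.853691

σ√T = 0.524·√0.3775 = 0.321951
d₁ = (ln(S/K) + (r+σ²/2)T) / (σ√T) = (ln(244.17/210.39) + (0.0062+0.524²/2)·0.3775) / 0.321951 = (0.148902 + 0.054167) / 0.321951 = 0.630743
d₂ = d₁ − σ√T = 0.630743 − 0.321951 = 0.308792
e^{−rT} = e^{−0.0062·0.3775} = 0.997662
N(d₁) = 0.735896,  N(d₂) = 0.621260
Call price V = S·N(d₁) − K·e^{−rT}·N(d₂) = 179.683690 − 130.401391 = 49.282300
φ(d₁) = (1/√(2π))·e^{−d₁²/2} = 0.326980
Θ = −S·φ(d₁)·σ/(2√T) − r·K·e^{−rT}·N(d₂) = −34.045202 − 0.808489 = -34.853691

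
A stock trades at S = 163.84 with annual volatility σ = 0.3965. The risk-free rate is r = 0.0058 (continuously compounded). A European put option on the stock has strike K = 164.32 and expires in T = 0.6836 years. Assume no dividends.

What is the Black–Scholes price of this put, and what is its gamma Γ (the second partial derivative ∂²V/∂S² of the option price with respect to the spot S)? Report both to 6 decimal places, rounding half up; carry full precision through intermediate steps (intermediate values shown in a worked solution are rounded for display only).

σ√T = 0.3965·√0.6836 = 0.327827
d₁ = (ln(S/K) + (r+σ²/2)T) / (σ√T) = (ln(163.84/164.32) + (0.0058+0.3965²/2)·0.6836) / 0.327827 = (-0.002925 + 0.057700) / 0.327827 = 0.167084
d₂ = d₁ − σ√T = 0.167084 − 0.327827 = -0.160743
e^{−rT} = e^{−0.0058·0.6836} = 0.996043
N(−d₁) = 0.433652,  N(−d₂) = 0.563852
Put price V = K·e^{−rT}·N(−d₂) − S·N(−d₁) = 92.285516 − 71.049532 = 21.235984
φ(d₁) = (1/√(2π))·e^{−d₁²/2} = 0.393412
Γ = φ(d₁) / (S·σ·√T) = 0.007325

price = 21.235984
Γ = 0.007325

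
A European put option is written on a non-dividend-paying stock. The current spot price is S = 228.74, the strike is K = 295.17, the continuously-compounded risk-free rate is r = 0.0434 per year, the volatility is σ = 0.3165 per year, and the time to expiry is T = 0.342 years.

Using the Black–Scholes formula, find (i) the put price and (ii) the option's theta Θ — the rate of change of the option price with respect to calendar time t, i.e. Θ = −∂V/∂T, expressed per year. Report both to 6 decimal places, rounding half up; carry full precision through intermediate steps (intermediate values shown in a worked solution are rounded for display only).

σ√T = 0.3165·√0.342 = 0.185092
d₁ = (ln(S/K) + (r+σ²/2)T) / (σ√T) = (ln(228.74/295.17) + (0.0434+0.3165²/2)·0.342) / 0.185092 = (-0.254965 + 0.031972) / 0.185092 = -1.204772
d₂ = d₁ − σ√T = -1.204772 − 0.185092 = -1.389864
e^{−rT} = e^{−0.0434·0.342} = 0.985267
N(−d₁) = 0.885854,  N(−d₂) = 0.917715
Put price V = K·e^{−rT}·N(−d₂) − S·N(−d₁) = 266.890942 − 202.630323 = 64.260619
φ(d₁) = (1/√(2π))·e^{−d₁²/2} = 0.193075
Θ = −S·φ(d₁)·σ/(2√T) + r·K·e^{−rT}·N(−d₂) = −11.950853 + 11.583067 = -0.367786

price = 64.260619
Θ = -0.367786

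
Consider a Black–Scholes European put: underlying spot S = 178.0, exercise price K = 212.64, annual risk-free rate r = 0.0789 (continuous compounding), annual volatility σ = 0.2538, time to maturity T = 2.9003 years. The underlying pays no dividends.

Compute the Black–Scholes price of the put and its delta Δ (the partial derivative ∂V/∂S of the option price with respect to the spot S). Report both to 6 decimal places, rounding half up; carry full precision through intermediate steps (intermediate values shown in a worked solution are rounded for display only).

price = 25.475390
Δ = -0.369135

σ√T = 0.2538·√2.9003 = 0.432228
d₁ = (ln(S/K) + (r+σ²/2)T) / (σ√T) = (ln(178.0/212.64) + (0.0789+0.2538²/2)·2.9003) / 0.432228 = (-0.177817 + 0.322244) / 0.432228 = 0.334146
d₂ = d₁ − σ√T = 0.334146 − 0.432228 = -0.098082
e^{−rT} = e^{−0.0789·2.9003} = 0.795461
N(−d₁) = 0.369135,  N(−d₂) = 0.539067
Put price V = K·e^{−rT}·N(−d₂) − S·N(−d₁) = 91.181380 − 65.705990 = 25.475390
Δ = −N(−d₁) = -0.369135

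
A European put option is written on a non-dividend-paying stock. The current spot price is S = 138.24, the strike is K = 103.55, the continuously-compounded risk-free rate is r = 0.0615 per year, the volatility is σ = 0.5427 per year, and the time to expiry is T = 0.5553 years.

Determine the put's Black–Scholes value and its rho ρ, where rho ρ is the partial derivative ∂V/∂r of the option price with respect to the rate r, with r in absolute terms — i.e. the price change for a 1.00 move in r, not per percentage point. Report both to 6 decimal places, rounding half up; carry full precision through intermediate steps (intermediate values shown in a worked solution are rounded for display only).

σ√T = 0.5427·√0.5553 = 0.404412
d₁ = (ln(S/K) + (r+σ²/2)T) / (σ√T) = (ln(138.24/103.55) + (0.0615+0.5427²/2)·0.5553) / 0.404412 = (0.288937 + 0.115925) / 0.404412 = 1.001114
d₂ = d₁ − σ√T = 1.001114 − 0.404412 = 0.596702
e^{−rT} = e^{−0.0615·0.5553} = 0.966426
N(−d₁) = 0.158386,  N(−d₂) = 0.275353
Put price V = K·e^{−rT}·N(−d₂) − S·N(−d₁) = 27.555518 − 21.895269 = 5.660250
ρ = −K·T·e^{−rT}·N(−d₂) = -15.301579

price = 5.660250
ρ = -15.301579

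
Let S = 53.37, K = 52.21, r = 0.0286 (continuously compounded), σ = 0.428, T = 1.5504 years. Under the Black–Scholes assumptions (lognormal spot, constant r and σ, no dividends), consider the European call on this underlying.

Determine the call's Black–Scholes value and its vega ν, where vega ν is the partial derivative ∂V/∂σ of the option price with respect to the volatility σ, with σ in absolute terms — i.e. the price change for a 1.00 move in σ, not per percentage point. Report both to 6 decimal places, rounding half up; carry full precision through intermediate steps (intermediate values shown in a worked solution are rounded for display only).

price = 12.648329
ν = 24.561131

σ√T = 0.428·√1.5504 = 0.532924
d₁ = (ln(S/K) + (r+σ²/2)T) / (σ√T) = (ln(53.37/52.21) + (0.0286+0.428²/2)·1.5504) / 0.532924 = (0.021975 + 0.186346) / 0.532924 = 0.390900
d₂ = d₁ − σ√T = 0.390900 − 0.532924 = -0.142024
e^{−rT} = e^{−0.0286·1.5504} = 0.956627
N(d₁) = 0.652065,  N(d₂) = 0.443531
Call price V = S·N(d₁) − K·e^{−rT}·N(d₂) = 34.800688 − 22.152358 = 12.648329
φ(d₁) = (1/√(2π))·e^{−d₁²/2} = 0.369598
ν = S·φ(d₁)·√T = 24.561131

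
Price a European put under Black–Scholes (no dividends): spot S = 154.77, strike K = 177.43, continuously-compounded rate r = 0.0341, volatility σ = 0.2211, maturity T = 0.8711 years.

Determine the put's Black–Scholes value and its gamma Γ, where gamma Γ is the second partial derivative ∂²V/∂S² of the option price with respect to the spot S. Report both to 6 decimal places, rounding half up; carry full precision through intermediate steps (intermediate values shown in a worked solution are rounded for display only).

price = 23.926443
Γ = 0.011460

σ√T = 0.2211·√0.8711 = 0.206359
d₁ = (ln(S/K) + (r+σ²/2)T) / (σ√T) = (ln(154.77/177.43) + (0.0341+0.2211²/2)·0.8711) / 0.206359 = (-0.136636 + 0.050996) / 0.206359 = -0.415003
d₂ = d₁ − σ√T = -0.415003 − 0.206359 = -0.621362
e^{−rT} = e^{−0.0341·0.8711} = 0.970732
N(−d₁) = 0.660930,  N(−d₂) = 0.732819
Put price V = K·e^{−rT}·N(−d₂) − S·N(−d₁) = 126.218625 − 102.292182 = 23.926443
φ(d₁) = (1/√(2π))·e^{−d₁²/2} = 0.366025
Γ = φ(d₁) / (S·σ·√T) = 0.011460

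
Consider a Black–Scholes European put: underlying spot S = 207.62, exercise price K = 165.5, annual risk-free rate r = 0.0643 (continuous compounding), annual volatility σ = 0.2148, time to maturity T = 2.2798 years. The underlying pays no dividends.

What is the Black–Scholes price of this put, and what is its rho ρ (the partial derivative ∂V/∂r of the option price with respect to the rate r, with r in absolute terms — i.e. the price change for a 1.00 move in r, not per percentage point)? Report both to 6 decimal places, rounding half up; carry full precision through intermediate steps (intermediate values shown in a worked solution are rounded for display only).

σ√T = 0.2148·√2.2798 = 0.324327
d₁ = (ln(S/K) + (r+σ²/2)T) / (σ√T) = (ln(207.62/165.5) + (0.0643+0.2148²/2)·2.2798) / 0.324327 = (0.226738 + 0.199185) / 0.324327 = 1.313254
d₂ = d₁ − σ√T = 1.313254 − 0.324327 = 0.988927
e^{−rT} = e^{−0.0643·2.2798} = 0.863647
N(−d₁) = 0.094549,  N(−d₂) = 0.161349
Put price V = K·e^{−rT}·N(−d₂) − S·N(−d₁) = 23.062236 − 19.630194 = 3.432042
ρ = −K·T·e^{−rT}·N(−d₂) = -52.577286

price = 3.432042
ρ = -52.577286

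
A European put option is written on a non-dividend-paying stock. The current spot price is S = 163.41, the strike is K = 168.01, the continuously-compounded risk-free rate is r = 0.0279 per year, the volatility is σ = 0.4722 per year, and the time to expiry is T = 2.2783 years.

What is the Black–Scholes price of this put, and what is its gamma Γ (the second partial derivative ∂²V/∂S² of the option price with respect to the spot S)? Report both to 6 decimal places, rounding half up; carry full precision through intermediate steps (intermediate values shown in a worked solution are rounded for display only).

price = 41.879692
Γ = 0.003154

σ√T = 0.4722·√2.2783 = 0.712741
d₁ = (ln(S/K) + (r+σ²/2)T) / (σ√T) = (ln(163.41/168.01) + (0.0279+0.4722²/2)·2.2783) / 0.712741 = (-0.027761 + 0.317564) / 0.712741 = 0.406604
d₂ = d₁ − σ√T = 0.406604 − 0.712741 = -0.306137
e^{−rT} = e^{−0.0279·2.2783} = 0.938414
N(−d₁) = 0.342150,  N(−d₂) = 0.620250
Put price V = K·e^{−rT}·N(−d₂) − S·N(−d₁) = 97.790345 − 55.910653 = 41.879692
φ(d₁) = (1/√(2π))·e^{−d₁²/2} = 0.367291
Γ = φ(d₁) / (S·σ·√T) = 0.003154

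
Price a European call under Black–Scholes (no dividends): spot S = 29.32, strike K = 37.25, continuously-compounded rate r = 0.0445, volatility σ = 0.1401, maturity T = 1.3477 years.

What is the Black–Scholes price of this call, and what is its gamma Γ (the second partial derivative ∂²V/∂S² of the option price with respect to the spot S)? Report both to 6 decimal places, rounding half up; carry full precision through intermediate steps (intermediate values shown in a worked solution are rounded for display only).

σ√T = 0.1401·√1.3477 = 0.162643
d₁ = (ln(S/K) + (r+σ²/2)T) / (σ√T) = (ln(29.32/37.25) + (0.0445+0.1401²/2)·1.3477) / 0.162643 = (-0.239382 + 0.073199) / 0.162643 = -1.021767
d₂ = d₁ − σ√T = -1.021767 − 0.162643 = -1.184410
e^{−rT} = e^{−0.0445·1.3477} = 0.941790
N(d₁) = 0.153445,  N(d₂) = 0.118125
Call price V = S·N(d₁) − K·e^{−rT}·N(d₂) = 4.499022 − 4.144037 = 0.354985
φ(d₁) = (1/√(2π))·e^{−d₁²/2} = 0.236704
Γ = φ(d₁) / (S·σ·√T) = 0.049637

price = 0.354985
Γ = 0.049637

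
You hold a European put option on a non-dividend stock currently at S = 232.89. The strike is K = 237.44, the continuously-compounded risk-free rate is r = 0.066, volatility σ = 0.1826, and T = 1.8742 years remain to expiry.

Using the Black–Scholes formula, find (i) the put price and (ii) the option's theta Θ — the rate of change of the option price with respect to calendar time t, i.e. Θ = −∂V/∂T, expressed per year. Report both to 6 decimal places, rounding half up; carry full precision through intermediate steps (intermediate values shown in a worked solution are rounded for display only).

price = 12.358195
Θ = -0.017502

σ√T = 0.1826·√1.8742 = 0.249982
d₁ = (ln(S/K) + (r+σ²/2)T) / (σ√T) = (ln(232.89/237.44) + (0.066+0.1826²/2)·1.8742) / 0.249982 = (-0.019349 + 0.154943) / 0.249982 = 0.542415
d₂ = d₁ − σ√T = 0.542415 − 0.249982 = 0.292433
e^{−rT} = e^{−0.066·1.8742} = 0.883647
N(−d₁) = 0.293766,  N(−d₂) = 0.384978
Put price V = K·e^{−rT}·N(−d₂) − S·N(−d₁) = 80.773437 − 68.415242 = 12.358195
φ(d₁) = (1/√(2π))·e^{−d₁²/2} = 0.344368
Θ = −S·φ(d₁)·σ/(2√T) + r·K·e^{−rT}·N(−d₂) = −5.348549 + 5.331047 = -0.017502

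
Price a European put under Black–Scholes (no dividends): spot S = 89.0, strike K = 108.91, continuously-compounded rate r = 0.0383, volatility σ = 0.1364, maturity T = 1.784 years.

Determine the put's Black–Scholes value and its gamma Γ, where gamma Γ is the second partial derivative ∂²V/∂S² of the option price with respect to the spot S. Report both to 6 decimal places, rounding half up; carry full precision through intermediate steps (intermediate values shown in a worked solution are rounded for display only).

σ√T = 0.1364·√1.784 = 0.182185
d₁ = (ln(S/K) + (r+σ²/2)T) / (σ√T) = (ln(89.0/108.91) + (0.0383+0.1364²/2)·1.784) / 0.182185 = (-0.201885 + 0.084923) / 0.182185 = -0.642001
d₂ = d₁ − σ√T = -0.642001 − 0.182185 = -0.824185
e^{−rT} = e^{−0.0383·1.784} = 0.933955
N(−d₁) = 0.739564,  N(−d₂) = 0.795083
Put price V = K·e^{−rT}·N(−d₂) − S·N(−d₁) = 80.873459 − 65.821161 = 15.052298
φ(d₁) = (1/√(2π))·e^{−d₁²/2} = 0.324646
Γ = φ(d₁) / (S·σ·√T) = 0.020022

price = 15.052298
Γ = 0.020022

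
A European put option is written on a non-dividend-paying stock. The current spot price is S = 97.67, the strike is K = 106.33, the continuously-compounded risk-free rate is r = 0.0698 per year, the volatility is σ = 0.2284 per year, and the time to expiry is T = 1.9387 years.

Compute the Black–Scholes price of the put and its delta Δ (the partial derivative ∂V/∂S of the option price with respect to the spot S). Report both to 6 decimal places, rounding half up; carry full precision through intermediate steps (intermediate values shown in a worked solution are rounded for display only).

σ√T = 0.2284·√1.9387 = 0.318018
d₁ = (ln(S/K) + (r+σ²/2)T) / (σ√T) = (ln(97.67/106.33) + (0.0698+0.2284²/2)·1.9387) / 0.318018 = (-0.084953 + 0.185889) / 0.318018 = 0.317391
d₂ = d₁ − σ√T = 0.317391 − 0.318018 = -0.000627
e^{−rT} = e^{−0.0698·1.9387} = 0.873435
N(−d₁) = 0.375474,  N(−d₂) = 0.500250
Put price V = K·e^{−rT}·N(−d₂) − S·N(−d₁) = 46.459418 − 36.672503 = 9.786915
Δ = −N(−d₁) = -0.375474

price = 9.786915
Δ = -0.375474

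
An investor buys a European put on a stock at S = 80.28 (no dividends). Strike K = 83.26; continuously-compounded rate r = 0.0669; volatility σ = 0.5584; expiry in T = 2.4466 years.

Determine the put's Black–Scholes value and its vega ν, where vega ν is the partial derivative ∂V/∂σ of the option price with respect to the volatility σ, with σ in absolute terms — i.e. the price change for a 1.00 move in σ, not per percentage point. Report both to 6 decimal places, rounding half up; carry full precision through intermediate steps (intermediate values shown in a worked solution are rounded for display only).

price = 20.947021
ν = 42.281422

σ√T = 0.5584·√2.4466 = 0.873428
d₁ = (ln(S/K) + (r+σ²/2)T) / (σ√T) = (ln(80.28/83.26) + (0.0669+0.5584²/2)·2.4466) / 0.873428 = (-0.036448 + 0.545115) / 0.873428 = 0.582381
d₂ = d₁ − σ√T = 0.582381 − 0.873428 = -0.291046
e^{−rT} = e^{−0.0669·2.4466} = 0.849016
N(−d₁) = 0.280155,  N(−d₂) = 0.614492
Put price V = K·e^{−rT}·N(−d₂) − S·N(−d₁) = 43.437865 − 22.490845 = 20.947021
φ(d₁) = (1/√(2π))·e^{−d₁²/2} = 0.336714
ν = S·φ(d₁)·√T = 42.281422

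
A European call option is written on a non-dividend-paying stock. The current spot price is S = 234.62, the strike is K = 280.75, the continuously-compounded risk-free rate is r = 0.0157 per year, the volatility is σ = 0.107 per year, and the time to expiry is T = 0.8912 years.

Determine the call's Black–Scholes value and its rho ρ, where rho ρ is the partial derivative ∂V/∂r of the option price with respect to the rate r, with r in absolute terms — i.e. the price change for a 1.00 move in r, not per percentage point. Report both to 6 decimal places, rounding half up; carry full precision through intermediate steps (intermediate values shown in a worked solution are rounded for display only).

price = 0.545608
ρ = 11.253518

σ√T = 0.107·√0.8912 = 0.101012
d₁ = (ln(S/K) + (r+σ²/2)T) / (σ√T) = (ln(234.62/280.75) + (0.0157+0.107²/2)·0.8912) / 0.101012 = (-0.179497 + 0.019094) / 0.101012 = -1.587975
d₂ = d₁ − σ√T = -1.587975 − 0.101012 = -1.688986
e^{−rT} = e^{−0.0157·0.8912} = 0.986106
N(d₁) = 0.056146,  N(d₂) = 0.045611
Call price V = S·N(d₁) − K·e^{−rT}·N(d₂) = 13.172985 − 12.627377 = 0.545608
ρ = K·T·e^{−rT}·N(d₂) = 11.253518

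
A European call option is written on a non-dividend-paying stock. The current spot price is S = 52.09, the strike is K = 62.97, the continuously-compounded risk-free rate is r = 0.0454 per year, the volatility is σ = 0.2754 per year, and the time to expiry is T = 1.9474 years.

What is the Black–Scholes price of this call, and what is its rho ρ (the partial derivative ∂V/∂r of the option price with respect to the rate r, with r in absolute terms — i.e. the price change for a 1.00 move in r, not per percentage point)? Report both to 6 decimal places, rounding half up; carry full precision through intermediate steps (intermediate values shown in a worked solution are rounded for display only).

price = 5.869519
ρ = 36.404536

σ√T = 0.2754·√1.9474 = 0.384319
d₁ = (ln(S/K) + (r+σ²/2)T) / (σ√T) = (ln(52.09/62.97) + (0.0454+0.2754²/2)·1.9474) / 0.384319 = (-0.189685 + 0.162262) / 0.384319 = -0.071355
d₂ = d₁ − σ√T = -0.071355 − 0.384319 = -0.455674
e^{−rT} = e^{−0.0454·1.9474} = 0.915384
N(d₁) = 0.471558,  N(d₂) = 0.324312
Call price V = S·N(d₁) − K·e^{−rT}·N(d₂) = 24.563437 − 18.693918 = 5.869519
ρ = K·T·e^{−rT}·N(d₂) = 36.404536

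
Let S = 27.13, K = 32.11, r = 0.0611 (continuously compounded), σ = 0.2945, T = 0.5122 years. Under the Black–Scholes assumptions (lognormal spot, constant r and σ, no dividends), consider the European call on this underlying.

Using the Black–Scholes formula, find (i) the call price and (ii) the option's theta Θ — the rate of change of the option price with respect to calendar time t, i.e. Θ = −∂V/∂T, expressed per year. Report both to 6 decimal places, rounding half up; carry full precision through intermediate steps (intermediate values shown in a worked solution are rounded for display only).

price = 0.946893
Θ = -2.346007

σ√T = 0.2945·√0.5122 = 0.210768
d₁ = (ln(S/K) + (r+σ²/2)T) / (σ√T) = (ln(27.13/32.11) + (0.0611+0.2945²/2)·0.5122) / 0.210768 = (-0.168527 + 0.053507) / 0.210768 = -0.545720
d₂ = d₁ − σ√T = -0.545720 − 0.210768 = -0.756488
e^{−rT} = e^{−0.0611·0.5122} = 0.969189
N(d₁) = 0.292629,  N(d₂) = 0.224678
Call price V = S·N(d₁) − K·e^{−rT}·N(d₂) = 7.939034 − 6.992141 = 0.946893
φ(d₁) = (1/√(2π))·e^{−d₁²/2} = 0.343749
Θ = −S·φ(d₁)·σ/(2√T) − r·K·e^{−rT}·N(d₂) = −1.918787 − 0.427220 = -2.346007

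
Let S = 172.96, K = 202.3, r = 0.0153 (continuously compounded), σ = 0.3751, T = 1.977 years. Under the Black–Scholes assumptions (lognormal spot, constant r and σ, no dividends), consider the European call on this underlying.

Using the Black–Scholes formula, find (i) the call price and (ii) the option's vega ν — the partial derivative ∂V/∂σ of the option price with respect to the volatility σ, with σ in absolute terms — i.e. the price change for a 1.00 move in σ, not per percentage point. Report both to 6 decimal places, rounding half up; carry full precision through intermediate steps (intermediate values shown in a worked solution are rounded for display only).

price = 27.814057
ν = 96.991657

σ√T = 0.3751·√1.977 = 0.527412
d₁ = (ln(S/K) + (r+σ²/2)T) / (σ√T) = (ln(172.96/202.3) + (0.0153+0.3751²/2)·1.977) / 0.527412 = (-0.156691 + 0.169330) / 0.527412 = 0.023964
d₂ = d₁ − σ√T = 0.023964 − 0.527412 = -0.503449
e^{−rT} = e^{−0.0153·1.977} = 0.970205
N(d₁) = 0.509559,  N(d₂) = 0.307324
Call price V = S·N(d₁) − K·e^{−rT}·N(d₂) = 88.133351 − 60.319294 = 27.814057
φ(d₁) = (1/√(2π))·e^{−d₁²/2} = 0.398828
ν = S·φ(d₁)·√T = 96.991657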